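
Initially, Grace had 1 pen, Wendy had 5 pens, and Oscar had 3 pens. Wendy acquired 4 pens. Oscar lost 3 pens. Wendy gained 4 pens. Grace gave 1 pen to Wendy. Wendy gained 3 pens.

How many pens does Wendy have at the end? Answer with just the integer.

Tracking counts step by step:
Start: Grace=1, Wendy=5, Oscar=3
Event 1 (Wendy +4): Wendy: 5 -> 9. State: Grace=1, Wendy=9, Oscar=3
Event 2 (Oscar -3): Oscar: 3 -> 0. State: Grace=1, Wendy=9, Oscar=0
Event 3 (Wendy +4): Wendy: 9 -> 13. State: Grace=1, Wendy=13, Oscar=0
Event 4 (Grace -> Wendy, 1): Grace: 1 -> 0, Wendy: 13 -> 14. State: Grace=0, Wendy=14, Oscar=0
Event 5 (Wendy +3): Wendy: 14 -> 17. State: Grace=0, Wendy=17, Oscar=0

Wendy's final count: 17

Answer: 17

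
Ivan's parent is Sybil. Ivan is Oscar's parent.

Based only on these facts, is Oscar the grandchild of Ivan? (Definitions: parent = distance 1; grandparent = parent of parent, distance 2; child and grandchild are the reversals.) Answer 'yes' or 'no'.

Answer: no

Derivation:
Reconstructing the parent chain from the given facts:
  Sybil -> Ivan -> Oscar
(each arrow means 'parent of the next')
Positions in the chain (0 = top):
  position of Sybil: 0
  position of Ivan: 1
  position of Oscar: 2

Oscar is at position 2, Ivan is at position 1; signed distance (j - i) = -1.
'grandchild' requires j - i = -2. Actual distance is -1, so the relation does NOT hold.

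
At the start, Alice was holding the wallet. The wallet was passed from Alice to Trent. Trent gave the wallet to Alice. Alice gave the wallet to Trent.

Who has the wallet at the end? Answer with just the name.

Answer: Trent

Derivation:
Tracking the wallet through each event:
Start: Alice has the wallet.
After event 1: Trent has the wallet.
After event 2: Alice has the wallet.
After event 3: Trent has the wallet.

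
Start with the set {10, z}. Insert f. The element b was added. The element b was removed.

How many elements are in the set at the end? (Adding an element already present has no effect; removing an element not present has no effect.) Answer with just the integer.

Tracking the set through each operation:
Start: {10, z}
Event 1 (add f): added. Set: {10, f, z}
Event 2 (add b): added. Set: {10, b, f, z}
Event 3 (remove b): removed. Set: {10, f, z}

Final set: {10, f, z} (size 3)

Answer: 3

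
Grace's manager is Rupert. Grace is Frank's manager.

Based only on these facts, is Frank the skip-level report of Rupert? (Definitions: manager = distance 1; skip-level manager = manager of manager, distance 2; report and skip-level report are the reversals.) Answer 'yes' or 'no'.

Reconstructing the manager chain from the given facts:
  Rupert -> Grace -> Frank
(each arrow means 'manager of the next')
Positions in the chain (0 = top):
  position of Rupert: 0
  position of Grace: 1
  position of Frank: 2

Frank is at position 2, Rupert is at position 0; signed distance (j - i) = -2.
'skip-level report' requires j - i = -2. Actual distance is -2, so the relation HOLDS.

Answer: yes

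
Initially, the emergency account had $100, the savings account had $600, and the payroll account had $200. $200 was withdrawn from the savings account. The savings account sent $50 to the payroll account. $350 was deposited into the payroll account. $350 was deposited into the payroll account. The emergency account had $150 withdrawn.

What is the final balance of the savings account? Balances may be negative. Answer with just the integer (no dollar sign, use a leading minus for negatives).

Answer: 350

Derivation:
Tracking account balances step by step:
Start: emergency=100, savings=600, payroll=200
Event 1 (withdraw 200 from savings): savings: 600 - 200 = 400. Balances: emergency=100, savings=400, payroll=200
Event 2 (transfer 50 savings -> payroll): savings: 400 - 50 = 350, payroll: 200 + 50 = 250. Balances: emergency=100, savings=350, payroll=250
Event 3 (deposit 350 to payroll): payroll: 250 + 350 = 600. Balances: emergency=100, savings=350, payroll=600
Event 4 (deposit 350 to payroll): payroll: 600 + 350 = 950. Balances: emergency=100, savings=350, payroll=950
Event 5 (withdraw 150 from emergency): emergency: 100 - 150 = -50. Balances: emergency=-50, savings=350, payroll=950

Final balance of savings: 350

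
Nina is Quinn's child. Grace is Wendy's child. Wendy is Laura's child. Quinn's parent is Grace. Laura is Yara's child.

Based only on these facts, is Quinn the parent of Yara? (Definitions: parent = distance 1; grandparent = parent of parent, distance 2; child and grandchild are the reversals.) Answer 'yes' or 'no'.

Reconstructing the parent chain from the given facts:
  Yara -> Laura -> Wendy -> Grace -> Quinn -> Nina
(each arrow means 'parent of the next')
Positions in the chain (0 = top):
  position of Yara: 0
  position of Laura: 1
  position of Wendy: 2
  position of Grace: 3
  position of Quinn: 4
  position of Nina: 5

Quinn is at position 4, Yara is at position 0; signed distance (j - i) = -4.
'parent' requires j - i = 1. Actual distance is -4, so the relation does NOT hold.

Answer: no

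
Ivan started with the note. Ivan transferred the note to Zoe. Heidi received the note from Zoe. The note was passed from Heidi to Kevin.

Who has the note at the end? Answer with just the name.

Tracking the note through each event:
Start: Ivan has the note.
After event 1: Zoe has the note.
After event 2: Heidi has the note.
After event 3: Kevin has the note.

Answer: Kevin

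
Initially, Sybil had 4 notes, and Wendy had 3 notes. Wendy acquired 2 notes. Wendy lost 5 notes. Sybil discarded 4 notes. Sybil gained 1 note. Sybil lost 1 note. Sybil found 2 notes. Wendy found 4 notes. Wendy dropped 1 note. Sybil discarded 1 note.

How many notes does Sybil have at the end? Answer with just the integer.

Tracking counts step by step:
Start: Sybil=4, Wendy=3
Event 1 (Wendy +2): Wendy: 3 -> 5. State: Sybil=4, Wendy=5
Event 2 (Wendy -5): Wendy: 5 -> 0. State: Sybil=4, Wendy=0
Event 3 (Sybil -4): Sybil: 4 -> 0. State: Sybil=0, Wendy=0
Event 4 (Sybil +1): Sybil: 0 -> 1. State: Sybil=1, Wendy=0
Event 5 (Sybil -1): Sybil: 1 -> 0. State: Sybil=0, Wendy=0
Event 6 (Sybil +2): Sybil: 0 -> 2. State: Sybil=2, Wendy=0
Event 7 (Wendy +4): Wendy: 0 -> 4. State: Sybil=2, Wendy=4
Event 8 (Wendy -1): Wendy: 4 -> 3. State: Sybil=2, Wendy=3
Event 9 (Sybil -1): Sybil: 2 -> 1. State: Sybil=1, Wendy=3

Sybil's final count: 1

Answer: 1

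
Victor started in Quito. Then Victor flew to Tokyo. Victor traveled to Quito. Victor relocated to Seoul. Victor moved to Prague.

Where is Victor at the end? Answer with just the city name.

Tracking Victor's location:
Start: Victor is in Quito.
After move 1: Quito -> Tokyo. Victor is in Tokyo.
After move 2: Tokyo -> Quito. Victor is in Quito.
After move 3: Quito -> Seoul. Victor is in Seoul.
After move 4: Seoul -> Prague. Victor is in Prague.

Answer: Prague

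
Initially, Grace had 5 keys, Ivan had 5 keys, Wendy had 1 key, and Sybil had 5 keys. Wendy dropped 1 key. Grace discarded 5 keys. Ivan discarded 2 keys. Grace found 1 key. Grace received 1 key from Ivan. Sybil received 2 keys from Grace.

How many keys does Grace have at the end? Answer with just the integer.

Tracking counts step by step:
Start: Grace=5, Ivan=5, Wendy=1, Sybil=5
Event 1 (Wendy -1): Wendy: 1 -> 0. State: Grace=5, Ivan=5, Wendy=0, Sybil=5
Event 2 (Grace -5): Grace: 5 -> 0. State: Grace=0, Ivan=5, Wendy=0, Sybil=5
Event 3 (Ivan -2): Ivan: 5 -> 3. State: Grace=0, Ivan=3, Wendy=0, Sybil=5
Event 4 (Grace +1): Grace: 0 -> 1. State: Grace=1, Ivan=3, Wendy=0, Sybil=5
Event 5 (Ivan -> Grace, 1): Ivan: 3 -> 2, Grace: 1 -> 2. State: Grace=2, Ivan=2, Wendy=0, Sybil=5
Event 6 (Grace -> Sybil, 2): Grace: 2 -> 0, Sybil: 5 -> 7. State: Grace=0, Ivan=2, Wendy=0, Sybil=7

Grace's final count: 0

Answer: 0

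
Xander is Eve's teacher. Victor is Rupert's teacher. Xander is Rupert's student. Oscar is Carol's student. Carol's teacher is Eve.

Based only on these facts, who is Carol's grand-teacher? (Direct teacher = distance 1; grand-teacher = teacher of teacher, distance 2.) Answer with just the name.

Reconstructing the teacher chain from the given facts:
  Victor -> Rupert -> Xander -> Eve -> Carol -> Oscar
(each arrow means 'teacher of the next')
Positions in the chain (0 = top):
  position of Victor: 0
  position of Rupert: 1
  position of Xander: 2
  position of Eve: 3
  position of Carol: 4
  position of Oscar: 5

Carol is at position 4; the grand-teacher is 2 steps up the chain, i.e. position 2: Xander.

Answer: Xander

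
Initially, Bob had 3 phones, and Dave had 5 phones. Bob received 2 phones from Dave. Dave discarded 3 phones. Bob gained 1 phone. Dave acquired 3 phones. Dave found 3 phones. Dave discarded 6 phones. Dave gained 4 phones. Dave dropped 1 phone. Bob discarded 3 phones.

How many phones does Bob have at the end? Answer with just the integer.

Tracking counts step by step:
Start: Bob=3, Dave=5
Event 1 (Dave -> Bob, 2): Dave: 5 -> 3, Bob: 3 -> 5. State: Bob=5, Dave=3
Event 2 (Dave -3): Dave: 3 -> 0. State: Bob=5, Dave=0
Event 3 (Bob +1): Bob: 5 -> 6. State: Bob=6, Dave=0
Event 4 (Dave +3): Dave: 0 -> 3. State: Bob=6, Dave=3
Event 5 (Dave +3): Dave: 3 -> 6. State: Bob=6, Dave=6
Event 6 (Dave -6): Dave: 6 -> 0. State: Bob=6, Dave=0
Event 7 (Dave +4): Dave: 0 -> 4. State: Bob=6, Dave=4
Event 8 (Dave -1): Dave: 4 -> 3. State: Bob=6, Dave=3
Event 9 (Bob -3): Bob: 6 -> 3. State: Bob=3, Dave=3

Bob's final count: 3

Answer: 3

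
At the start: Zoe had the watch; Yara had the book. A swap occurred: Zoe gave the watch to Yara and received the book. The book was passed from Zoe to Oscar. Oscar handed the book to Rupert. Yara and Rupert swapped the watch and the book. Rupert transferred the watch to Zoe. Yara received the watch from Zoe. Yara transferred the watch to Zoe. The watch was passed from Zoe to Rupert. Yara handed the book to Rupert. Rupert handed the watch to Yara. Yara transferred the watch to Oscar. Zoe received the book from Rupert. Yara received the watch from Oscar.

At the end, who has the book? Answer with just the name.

Tracking all object holders:
Start: watch:Zoe, book:Yara
Event 1 (swap watch<->book: now watch:Yara, book:Zoe). State: watch:Yara, book:Zoe
Event 2 (give book: Zoe -> Oscar). State: watch:Yara, book:Oscar
Event 3 (give book: Oscar -> Rupert). State: watch:Yara, book:Rupert
Event 4 (swap watch<->book: now watch:Rupert, book:Yara). State: watch:Rupert, book:Yara
Event 5 (give watch: Rupert -> Zoe). State: watch:Zoe, book:Yara
Event 6 (give watch: Zoe -> Yara). State: watch:Yara, book:Yara
Event 7 (give watch: Yara -> Zoe). State: watch:Zoe, book:Yara
Event 8 (give watch: Zoe -> Rupert). State: watch:Rupert, book:Yara
Event 9 (give book: Yara -> Rupert). State: watch:Rupert, book:Rupert
Event 10 (give watch: Rupert -> Yara). State: watch:Yara, book:Rupert
Event 11 (give watch: Yara -> Oscar). State: watch:Oscar, book:Rupert
Event 12 (give book: Rupert -> Zoe). State: watch:Oscar, book:Zoe
Event 13 (give watch: Oscar -> Yara). State: watch:Yara, book:Zoe

Final state: watch:Yara, book:Zoe
The book is held by Zoe.

Answer: Zoe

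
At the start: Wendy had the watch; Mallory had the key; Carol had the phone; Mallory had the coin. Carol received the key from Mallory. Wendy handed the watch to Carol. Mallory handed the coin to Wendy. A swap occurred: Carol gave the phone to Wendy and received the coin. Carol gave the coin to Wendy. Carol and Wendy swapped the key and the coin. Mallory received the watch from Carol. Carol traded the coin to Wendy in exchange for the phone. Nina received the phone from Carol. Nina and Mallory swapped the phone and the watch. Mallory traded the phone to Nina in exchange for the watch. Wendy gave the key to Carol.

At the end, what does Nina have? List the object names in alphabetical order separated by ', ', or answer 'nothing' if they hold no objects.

Tracking all object holders:
Start: watch:Wendy, key:Mallory, phone:Carol, coin:Mallory
Event 1 (give key: Mallory -> Carol). State: watch:Wendy, key:Carol, phone:Carol, coin:Mallory
Event 2 (give watch: Wendy -> Carol). State: watch:Carol, key:Carol, phone:Carol, coin:Mallory
Event 3 (give coin: Mallory -> Wendy). State: watch:Carol, key:Carol, phone:Carol, coin:Wendy
Event 4 (swap phone<->coin: now phone:Wendy, coin:Carol). State: watch:Carol, key:Carol, phone:Wendy, coin:Carol
Event 5 (give coin: Carol -> Wendy). State: watch:Carol, key:Carol, phone:Wendy, coin:Wendy
Event 6 (swap key<->coin: now key:Wendy, coin:Carol). State: watch:Carol, key:Wendy, phone:Wendy, coin:Carol
Event 7 (give watch: Carol -> Mallory). State: watch:Mallory, key:Wendy, phone:Wendy, coin:Carol
Event 8 (swap coin<->phone: now coin:Wendy, phone:Carol). State: watch:Mallory, key:Wendy, phone:Carol, coin:Wendy
Event 9 (give phone: Carol -> Nina). State: watch:Mallory, key:Wendy, phone:Nina, coin:Wendy
Event 10 (swap phone<->watch: now phone:Mallory, watch:Nina). State: watch:Nina, key:Wendy, phone:Mallory, coin:Wendy
Event 11 (swap phone<->watch: now phone:Nina, watch:Mallory). State: watch:Mallory, key:Wendy, phone:Nina, coin:Wendy
Event 12 (give key: Wendy -> Carol). State: watch:Mallory, key:Carol, phone:Nina, coin:Wendy

Final state: watch:Mallory, key:Carol, phone:Nina, coin:Wendy
Nina holds: phone.

Answer: phone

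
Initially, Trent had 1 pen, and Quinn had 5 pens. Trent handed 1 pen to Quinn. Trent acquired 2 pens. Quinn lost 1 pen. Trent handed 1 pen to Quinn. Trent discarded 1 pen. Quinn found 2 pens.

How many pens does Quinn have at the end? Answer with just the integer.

Answer: 8

Derivation:
Tracking counts step by step:
Start: Trent=1, Quinn=5
Event 1 (Trent -> Quinn, 1): Trent: 1 -> 0, Quinn: 5 -> 6. State: Trent=0, Quinn=6
Event 2 (Trent +2): Trent: 0 -> 2. State: Trent=2, Quinn=6
Event 3 (Quinn -1): Quinn: 6 -> 5. State: Trent=2, Quinn=5
Event 4 (Trent -> Quinn, 1): Trent: 2 -> 1, Quinn: 5 -> 6. State: Trent=1, Quinn=6
Event 5 (Trent -1): Trent: 1 -> 0. State: Trent=0, Quinn=6
Event 6 (Quinn +2): Quinn: 6 -> 8. State: Trent=0, Quinn=8

Quinn's final count: 8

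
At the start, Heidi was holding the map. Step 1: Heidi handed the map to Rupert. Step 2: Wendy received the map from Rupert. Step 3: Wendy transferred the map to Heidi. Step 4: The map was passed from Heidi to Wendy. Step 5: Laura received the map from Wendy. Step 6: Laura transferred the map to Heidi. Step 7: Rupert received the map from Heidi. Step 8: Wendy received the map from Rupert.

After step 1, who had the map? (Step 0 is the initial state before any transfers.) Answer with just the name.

Tracking the map holder through step 1:
After step 0 (start): Heidi
After step 1: Rupert

At step 1, the holder is Rupert.

Answer: Rupert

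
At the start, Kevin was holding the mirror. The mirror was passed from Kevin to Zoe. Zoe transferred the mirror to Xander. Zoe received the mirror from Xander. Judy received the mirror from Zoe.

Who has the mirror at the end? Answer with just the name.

Answer: Judy

Derivation:
Tracking the mirror through each event:
Start: Kevin has the mirror.
After event 1: Zoe has the mirror.
After event 2: Xander has the mirror.
After event 3: Zoe has the mirror.
After event 4: Judy has the mirror.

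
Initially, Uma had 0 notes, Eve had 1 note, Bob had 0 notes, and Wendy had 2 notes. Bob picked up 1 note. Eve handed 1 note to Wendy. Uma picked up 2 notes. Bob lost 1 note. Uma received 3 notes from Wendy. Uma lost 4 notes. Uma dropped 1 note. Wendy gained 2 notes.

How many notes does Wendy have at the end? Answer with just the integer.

Tracking counts step by step:
Start: Uma=0, Eve=1, Bob=0, Wendy=2
Event 1 (Bob +1): Bob: 0 -> 1. State: Uma=0, Eve=1, Bob=1, Wendy=2
Event 2 (Eve -> Wendy, 1): Eve: 1 -> 0, Wendy: 2 -> 3. State: Uma=0, Eve=0, Bob=1, Wendy=3
Event 3 (Uma +2): Uma: 0 -> 2. State: Uma=2, Eve=0, Bob=1, Wendy=3
Event 4 (Bob -1): Bob: 1 -> 0. State: Uma=2, Eve=0, Bob=0, Wendy=3
Event 5 (Wendy -> Uma, 3): Wendy: 3 -> 0, Uma: 2 -> 5. State: Uma=5, Eve=0, Bob=0, Wendy=0
Event 6 (Uma -4): Uma: 5 -> 1. State: Uma=1, Eve=0, Bob=0, Wendy=0
Event 7 (Uma -1): Uma: 1 -> 0. State: Uma=0, Eve=0, Bob=0, Wendy=0
Event 8 (Wendy +2): Wendy: 0 -> 2. State: Uma=0, Eve=0, Bob=0, Wendy=2

Wendy's final count: 2

Answer: 2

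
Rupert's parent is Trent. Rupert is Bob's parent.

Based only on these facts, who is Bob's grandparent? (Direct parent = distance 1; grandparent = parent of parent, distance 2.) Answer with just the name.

Answer: Trent

Derivation:
Reconstructing the parent chain from the given facts:
  Trent -> Rupert -> Bob
(each arrow means 'parent of the next')
Positions in the chain (0 = top):
  position of Trent: 0
  position of Rupert: 1
  position of Bob: 2

Bob is at position 2; the grandparent is 2 steps up the chain, i.e. position 0: Trent.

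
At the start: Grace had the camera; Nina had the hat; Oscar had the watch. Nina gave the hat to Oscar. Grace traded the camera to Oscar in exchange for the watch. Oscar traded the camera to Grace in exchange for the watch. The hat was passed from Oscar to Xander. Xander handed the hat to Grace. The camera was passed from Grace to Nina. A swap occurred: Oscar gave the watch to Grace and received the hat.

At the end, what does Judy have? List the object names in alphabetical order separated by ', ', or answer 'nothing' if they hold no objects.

Tracking all object holders:
Start: camera:Grace, hat:Nina, watch:Oscar
Event 1 (give hat: Nina -> Oscar). State: camera:Grace, hat:Oscar, watch:Oscar
Event 2 (swap camera<->watch: now camera:Oscar, watch:Grace). State: camera:Oscar, hat:Oscar, watch:Grace
Event 3 (swap camera<->watch: now camera:Grace, watch:Oscar). State: camera:Grace, hat:Oscar, watch:Oscar
Event 4 (give hat: Oscar -> Xander). State: camera:Grace, hat:Xander, watch:Oscar
Event 5 (give hat: Xander -> Grace). State: camera:Grace, hat:Grace, watch:Oscar
Event 6 (give camera: Grace -> Nina). State: camera:Nina, hat:Grace, watch:Oscar
Event 7 (swap watch<->hat: now watch:Grace, hat:Oscar). State: camera:Nina, hat:Oscar, watch:Grace

Final state: camera:Nina, hat:Oscar, watch:Grace
Judy holds: (nothing).

Answer: nothing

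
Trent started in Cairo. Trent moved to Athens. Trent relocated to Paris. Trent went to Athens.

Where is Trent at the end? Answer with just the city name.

Tracking Trent's location:
Start: Trent is in Cairo.
After move 1: Cairo -> Athens. Trent is in Athens.
After move 2: Athens -> Paris. Trent is in Paris.
After move 3: Paris -> Athens. Trent is in Athens.

Answer: Athens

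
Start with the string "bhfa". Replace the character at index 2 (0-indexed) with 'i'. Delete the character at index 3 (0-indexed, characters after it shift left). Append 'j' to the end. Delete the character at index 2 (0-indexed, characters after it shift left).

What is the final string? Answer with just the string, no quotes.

Answer: bhj

Derivation:
Applying each edit step by step:
Start: "bhfa"
Op 1 (replace idx 2: 'f' -> 'i'): "bhfa" -> "bhia"
Op 2 (delete idx 3 = 'a'): "bhia" -> "bhi"
Op 3 (append 'j'): "bhi" -> "bhij"
Op 4 (delete idx 2 = 'i'): "bhij" -> "bhj"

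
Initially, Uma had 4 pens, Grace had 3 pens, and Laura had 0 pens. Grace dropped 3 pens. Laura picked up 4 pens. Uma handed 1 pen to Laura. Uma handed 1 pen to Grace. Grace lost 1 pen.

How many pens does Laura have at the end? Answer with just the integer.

Tracking counts step by step:
Start: Uma=4, Grace=3, Laura=0
Event 1 (Grace -3): Grace: 3 -> 0. State: Uma=4, Grace=0, Laura=0
Event 2 (Laura +4): Laura: 0 -> 4. State: Uma=4, Grace=0, Laura=4
Event 3 (Uma -> Laura, 1): Uma: 4 -> 3, Laura: 4 -> 5. State: Uma=3, Grace=0, Laura=5
Event 4 (Uma -> Grace, 1): Uma: 3 -> 2, Grace: 0 -> 1. State: Uma=2, Grace=1, Laura=5
Event 5 (Grace -1): Grace: 1 -> 0. State: Uma=2, Grace=0, Laura=5

Laura's final count: 5

Answer: 5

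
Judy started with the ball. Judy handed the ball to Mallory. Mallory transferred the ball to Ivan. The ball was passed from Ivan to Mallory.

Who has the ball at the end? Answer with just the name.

Tracking the ball through each event:
Start: Judy has the ball.
After event 1: Mallory has the ball.
After event 2: Ivan has the ball.
After event 3: Mallory has the ball.

Answer: Mallory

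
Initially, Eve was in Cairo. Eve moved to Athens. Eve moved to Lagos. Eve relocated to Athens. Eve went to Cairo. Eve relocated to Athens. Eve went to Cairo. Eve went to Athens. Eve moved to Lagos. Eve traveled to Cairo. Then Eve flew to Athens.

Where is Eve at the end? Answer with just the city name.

Tracking Eve's location:
Start: Eve is in Cairo.
After move 1: Cairo -> Athens. Eve is in Athens.
After move 2: Athens -> Lagos. Eve is in Lagos.
After move 3: Lagos -> Athens. Eve is in Athens.
After move 4: Athens -> Cairo. Eve is in Cairo.
After move 5: Cairo -> Athens. Eve is in Athens.
After move 6: Athens -> Cairo. Eve is in Cairo.
After move 7: Cairo -> Athens. Eve is in Athens.
After move 8: Athens -> Lagos. Eve is in Lagos.
After move 9: Lagos -> Cairo. Eve is in Cairo.
After move 10: Cairo -> Athens. Eve is in Athens.

Answer: Athens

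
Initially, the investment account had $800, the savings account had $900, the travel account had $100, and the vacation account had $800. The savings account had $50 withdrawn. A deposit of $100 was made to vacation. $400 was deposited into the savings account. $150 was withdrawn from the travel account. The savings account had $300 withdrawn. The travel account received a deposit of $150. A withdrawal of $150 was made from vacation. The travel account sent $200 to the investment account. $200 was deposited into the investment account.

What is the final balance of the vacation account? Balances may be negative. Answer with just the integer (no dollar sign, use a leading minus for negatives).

Answer: 750

Derivation:
Tracking account balances step by step:
Start: investment=800, savings=900, travel=100, vacation=800
Event 1 (withdraw 50 from savings): savings: 900 - 50 = 850. Balances: investment=800, savings=850, travel=100, vacation=800
Event 2 (deposit 100 to vacation): vacation: 800 + 100 = 900. Balances: investment=800, savings=850, travel=100, vacation=900
Event 3 (deposit 400 to savings): savings: 850 + 400 = 1250. Balances: investment=800, savings=1250, travel=100, vacation=900
Event 4 (withdraw 150 from travel): travel: 100 - 150 = -50. Balances: investment=800, savings=1250, travel=-50, vacation=900
Event 5 (withdraw 300 from savings): savings: 1250 - 300 = 950. Balances: investment=800, savings=950, travel=-50, vacation=900
Event 6 (deposit 150 to travel): travel: -50 + 150 = 100. Balances: investment=800, savings=950, travel=100, vacation=900
Event 7 (withdraw 150 from vacation): vacation: 900 - 150 = 750. Balances: investment=800, savings=950, travel=100, vacation=750
Event 8 (transfer 200 travel -> investment): travel: 100 - 200 = -100, investment: 800 + 200 = 1000. Balances: investment=1000, savings=950, travel=-100, vacation=750
Event 9 (deposit 200 to investment): investment: 1000 + 200 = 1200. Balances: investment=1200, savings=950, travel=-100, vacation=750

Final balance of vacation: 750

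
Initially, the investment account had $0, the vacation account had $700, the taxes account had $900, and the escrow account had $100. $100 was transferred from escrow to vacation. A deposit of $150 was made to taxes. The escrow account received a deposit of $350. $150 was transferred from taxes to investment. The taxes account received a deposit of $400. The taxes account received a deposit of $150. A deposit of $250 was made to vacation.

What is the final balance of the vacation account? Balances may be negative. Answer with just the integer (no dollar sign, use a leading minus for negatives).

Answer: 1050

Derivation:
Tracking account balances step by step:
Start: investment=0, vacation=700, taxes=900, escrow=100
Event 1 (transfer 100 escrow -> vacation): escrow: 100 - 100 = 0, vacation: 700 + 100 = 800. Balances: investment=0, vacation=800, taxes=900, escrow=0
Event 2 (deposit 150 to taxes): taxes: 900 + 150 = 1050. Balances: investment=0, vacation=800, taxes=1050, escrow=0
Event 3 (deposit 350 to escrow): escrow: 0 + 350 = 350. Balances: investment=0, vacation=800, taxes=1050, escrow=350
Event 4 (transfer 150 taxes -> investment): taxes: 1050 - 150 = 900, investment: 0 + 150 = 150. Balances: investment=150, vacation=800, taxes=900, escrow=350
Event 5 (deposit 400 to taxes): taxes: 900 + 400 = 1300. Balances: investment=150, vacation=800, taxes=1300, escrow=350
Event 6 (deposit 150 to taxes): taxes: 1300 + 150 = 1450. Balances: investment=150, vacation=800, taxes=1450, escrow=350
Event 7 (deposit 250 to vacation): vacation: 800 + 250 = 1050. Balances: investment=150, vacation=1050, taxes=1450, escrow=350

Final balance of vacation: 1050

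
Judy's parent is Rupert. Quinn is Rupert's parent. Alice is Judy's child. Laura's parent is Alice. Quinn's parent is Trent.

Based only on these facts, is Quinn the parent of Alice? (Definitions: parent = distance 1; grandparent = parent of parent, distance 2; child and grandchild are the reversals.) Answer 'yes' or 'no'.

Reconstructing the parent chain from the given facts:
  Trent -> Quinn -> Rupert -> Judy -> Alice -> Laura
(each arrow means 'parent of the next')
Positions in the chain (0 = top):
  position of Trent: 0
  position of Quinn: 1
  position of Rupert: 2
  position of Judy: 3
  position of Alice: 4
  position of Laura: 5

Quinn is at position 1, Alice is at position 4; signed distance (j - i) = 3.
'parent' requires j - i = 1. Actual distance is 3, so the relation does NOT hold.

Answer: no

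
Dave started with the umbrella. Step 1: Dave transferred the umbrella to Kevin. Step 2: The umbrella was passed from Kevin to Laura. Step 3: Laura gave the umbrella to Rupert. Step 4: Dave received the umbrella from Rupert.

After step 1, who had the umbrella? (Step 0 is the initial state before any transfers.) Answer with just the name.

Tracking the umbrella holder through step 1:
After step 0 (start): Dave
After step 1: Kevin

At step 1, the holder is Kevin.

Answer: Kevin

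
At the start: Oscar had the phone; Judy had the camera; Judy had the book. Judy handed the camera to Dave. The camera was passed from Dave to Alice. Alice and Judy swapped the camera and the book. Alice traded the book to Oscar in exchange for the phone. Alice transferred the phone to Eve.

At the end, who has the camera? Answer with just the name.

Answer: Judy

Derivation:
Tracking all object holders:
Start: phone:Oscar, camera:Judy, book:Judy
Event 1 (give camera: Judy -> Dave). State: phone:Oscar, camera:Dave, book:Judy
Event 2 (give camera: Dave -> Alice). State: phone:Oscar, camera:Alice, book:Judy
Event 3 (swap camera<->book: now camera:Judy, book:Alice). State: phone:Oscar, camera:Judy, book:Alice
Event 4 (swap book<->phone: now book:Oscar, phone:Alice). State: phone:Alice, camera:Judy, book:Oscar
Event 5 (give phone: Alice -> Eve). State: phone:Eve, camera:Judy, book:Oscar

Final state: phone:Eve, camera:Judy, book:Oscar
The camera is held by Judy.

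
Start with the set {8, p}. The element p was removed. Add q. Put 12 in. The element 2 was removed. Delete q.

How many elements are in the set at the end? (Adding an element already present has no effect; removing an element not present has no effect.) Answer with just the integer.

Answer: 2

Derivation:
Tracking the set through each operation:
Start: {8, p}
Event 1 (remove p): removed. Set: {8}
Event 2 (add q): added. Set: {8, q}
Event 3 (add 12): added. Set: {12, 8, q}
Event 4 (remove 2): not present, no change. Set: {12, 8, q}
Event 5 (remove q): removed. Set: {12, 8}

Final set: {12, 8} (size 2)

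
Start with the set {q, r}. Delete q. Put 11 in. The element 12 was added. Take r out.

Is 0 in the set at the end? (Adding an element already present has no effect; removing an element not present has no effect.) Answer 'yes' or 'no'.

Tracking the set through each operation:
Start: {q, r}
Event 1 (remove q): removed. Set: {r}
Event 2 (add 11): added. Set: {11, r}
Event 3 (add 12): added. Set: {11, 12, r}
Event 4 (remove r): removed. Set: {11, 12}

Final set: {11, 12} (size 2)
0 is NOT in the final set.

Answer: no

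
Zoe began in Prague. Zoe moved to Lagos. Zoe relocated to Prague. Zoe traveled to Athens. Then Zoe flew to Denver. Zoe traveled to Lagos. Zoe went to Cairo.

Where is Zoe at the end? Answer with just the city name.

Answer: Cairo

Derivation:
Tracking Zoe's location:
Start: Zoe is in Prague.
After move 1: Prague -> Lagos. Zoe is in Lagos.
After move 2: Lagos -> Prague. Zoe is in Prague.
After move 3: Prague -> Athens. Zoe is in Athens.
After move 4: Athens -> Denver. Zoe is in Denver.
After move 5: Denver -> Lagos. Zoe is in Lagos.
After move 6: Lagos -> Cairo. Zoe is in Cairo.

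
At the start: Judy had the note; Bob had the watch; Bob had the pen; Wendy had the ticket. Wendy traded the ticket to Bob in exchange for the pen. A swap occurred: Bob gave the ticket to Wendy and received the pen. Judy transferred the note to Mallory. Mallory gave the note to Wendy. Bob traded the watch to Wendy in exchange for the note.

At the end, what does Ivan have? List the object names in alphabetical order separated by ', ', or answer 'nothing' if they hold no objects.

Tracking all object holders:
Start: note:Judy, watch:Bob, pen:Bob, ticket:Wendy
Event 1 (swap ticket<->pen: now ticket:Bob, pen:Wendy). State: note:Judy, watch:Bob, pen:Wendy, ticket:Bob
Event 2 (swap ticket<->pen: now ticket:Wendy, pen:Bob). State: note:Judy, watch:Bob, pen:Bob, ticket:Wendy
Event 3 (give note: Judy -> Mallory). State: note:Mallory, watch:Bob, pen:Bob, ticket:Wendy
Event 4 (give note: Mallory -> Wendy). State: note:Wendy, watch:Bob, pen:Bob, ticket:Wendy
Event 5 (swap watch<->note: now watch:Wendy, note:Bob). State: note:Bob, watch:Wendy, pen:Bob, ticket:Wendy

Final state: note:Bob, watch:Wendy, pen:Bob, ticket:Wendy
Ivan holds: (nothing).

Answer: nothing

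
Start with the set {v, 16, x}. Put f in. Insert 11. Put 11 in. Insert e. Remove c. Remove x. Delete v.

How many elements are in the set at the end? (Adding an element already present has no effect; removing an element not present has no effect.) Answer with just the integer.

Tracking the set through each operation:
Start: {16, v, x}
Event 1 (add f): added. Set: {16, f, v, x}
Event 2 (add 11): added. Set: {11, 16, f, v, x}
Event 3 (add 11): already present, no change. Set: {11, 16, f, v, x}
Event 4 (add e): added. Set: {11, 16, e, f, v, x}
Event 5 (remove c): not present, no change. Set: {11, 16, e, f, v, x}
Event 6 (remove x): removed. Set: {11, 16, e, f, v}
Event 7 (remove v): removed. Set: {11, 16, e, f}

Final set: {11, 16, e, f} (size 4)

Answer: 4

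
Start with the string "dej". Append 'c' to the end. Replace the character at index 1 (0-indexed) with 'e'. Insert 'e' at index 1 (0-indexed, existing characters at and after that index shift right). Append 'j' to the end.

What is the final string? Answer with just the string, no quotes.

Answer: deejcj

Derivation:
Applying each edit step by step:
Start: "dej"
Op 1 (append 'c'): "dej" -> "dejc"
Op 2 (replace idx 1: 'e' -> 'e'): "dejc" -> "dejc"
Op 3 (insert 'e' at idx 1): "dejc" -> "deejc"
Op 4 (append 'j'): "deejc" -> "deejcj"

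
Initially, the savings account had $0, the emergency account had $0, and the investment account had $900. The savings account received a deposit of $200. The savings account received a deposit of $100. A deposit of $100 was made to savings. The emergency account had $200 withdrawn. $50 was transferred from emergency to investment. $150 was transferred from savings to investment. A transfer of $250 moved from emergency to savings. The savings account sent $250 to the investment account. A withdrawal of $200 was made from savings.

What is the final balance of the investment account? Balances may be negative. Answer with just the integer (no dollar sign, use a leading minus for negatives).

Tracking account balances step by step:
Start: savings=0, emergency=0, investment=900
Event 1 (deposit 200 to savings): savings: 0 + 200 = 200. Balances: savings=200, emergency=0, investment=900
Event 2 (deposit 100 to savings): savings: 200 + 100 = 300. Balances: savings=300, emergency=0, investment=900
Event 3 (deposit 100 to savings): savings: 300 + 100 = 400. Balances: savings=400, emergency=0, investment=900
Event 4 (withdraw 200 from emergency): emergency: 0 - 200 = -200. Balances: savings=400, emergency=-200, investment=900
Event 5 (transfer 50 emergency -> investment): emergency: -200 - 50 = -250, investment: 900 + 50 = 950. Balances: savings=400, emergency=-250, investment=950
Event 6 (transfer 150 savings -> investment): savings: 400 - 150 = 250, investment: 950 + 150 = 1100. Balances: savings=250, emergency=-250, investment=1100
Event 7 (transfer 250 emergency -> savings): emergency: -250 - 250 = -500, savings: 250 + 250 = 500. Balances: savings=500, emergency=-500, investment=1100
Event 8 (transfer 250 savings -> investment): savings: 500 - 250 = 250, investment: 1100 + 250 = 1350. Balances: savings=250, emergency=-500, investment=1350
Event 9 (withdraw 200 from savings): savings: 250 - 200 = 50. Balances: savings=50, emergency=-500, investment=1350

Final balance of investment: 1350

Answer: 1350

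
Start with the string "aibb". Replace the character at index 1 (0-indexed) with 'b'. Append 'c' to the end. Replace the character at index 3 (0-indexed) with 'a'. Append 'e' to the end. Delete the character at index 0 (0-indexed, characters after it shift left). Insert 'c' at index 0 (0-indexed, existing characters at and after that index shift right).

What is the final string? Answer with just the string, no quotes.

Answer: cbbace

Derivation:
Applying each edit step by step:
Start: "aibb"
Op 1 (replace idx 1: 'i' -> 'b'): "aibb" -> "abbb"
Op 2 (append 'c'): "abbb" -> "abbbc"
Op 3 (replace idx 3: 'b' -> 'a'): "abbbc" -> "abbac"
Op 4 (append 'e'): "abbac" -> "abbace"
Op 5 (delete idx 0 = 'a'): "abbace" -> "bbace"
Op 6 (insert 'c' at idx 0): "bbace" -> "cbbace"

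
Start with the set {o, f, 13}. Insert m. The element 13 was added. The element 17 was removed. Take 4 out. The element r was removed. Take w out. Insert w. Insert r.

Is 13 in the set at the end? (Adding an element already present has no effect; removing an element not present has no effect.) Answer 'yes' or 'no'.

Answer: yes

Derivation:
Tracking the set through each operation:
Start: {13, f, o}
Event 1 (add m): added. Set: {13, f, m, o}
Event 2 (add 13): already present, no change. Set: {13, f, m, o}
Event 3 (remove 17): not present, no change. Set: {13, f, m, o}
Event 4 (remove 4): not present, no change. Set: {13, f, m, o}
Event 5 (remove r): not present, no change. Set: {13, f, m, o}
Event 6 (remove w): not present, no change. Set: {13, f, m, o}
Event 7 (add w): added. Set: {13, f, m, o, w}
Event 8 (add r): added. Set: {13, f, m, o, r, w}

Final set: {13, f, m, o, r, w} (size 6)
13 is in the final set.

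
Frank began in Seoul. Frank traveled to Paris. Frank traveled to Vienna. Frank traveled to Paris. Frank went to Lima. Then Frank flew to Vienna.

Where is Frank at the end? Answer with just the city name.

Tracking Frank's location:
Start: Frank is in Seoul.
After move 1: Seoul -> Paris. Frank is in Paris.
After move 2: Paris -> Vienna. Frank is in Vienna.
After move 3: Vienna -> Paris. Frank is in Paris.
After move 4: Paris -> Lima. Frank is in Lima.
After move 5: Lima -> Vienna. Frank is in Vienna.

Answer: Vienna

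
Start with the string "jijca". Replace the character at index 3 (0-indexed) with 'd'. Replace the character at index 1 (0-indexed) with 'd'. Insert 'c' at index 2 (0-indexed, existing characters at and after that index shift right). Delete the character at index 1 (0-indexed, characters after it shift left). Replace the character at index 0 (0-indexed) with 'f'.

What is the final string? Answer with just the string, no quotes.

Answer: fcjda

Derivation:
Applying each edit step by step:
Start: "jijca"
Op 1 (replace idx 3: 'c' -> 'd'): "jijca" -> "jijda"
Op 2 (replace idx 1: 'i' -> 'd'): "jijda" -> "jdjda"
Op 3 (insert 'c' at idx 2): "jdjda" -> "jdcjda"
Op 4 (delete idx 1 = 'd'): "jdcjda" -> "jcjda"
Op 5 (replace idx 0: 'j' -> 'f'): "jcjda" -> "fcjda"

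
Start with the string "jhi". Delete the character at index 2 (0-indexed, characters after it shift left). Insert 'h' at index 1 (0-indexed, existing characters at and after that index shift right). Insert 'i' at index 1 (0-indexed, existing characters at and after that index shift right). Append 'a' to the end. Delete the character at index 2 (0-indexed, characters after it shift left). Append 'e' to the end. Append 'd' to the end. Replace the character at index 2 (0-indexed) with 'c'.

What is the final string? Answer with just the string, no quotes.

Answer: jicaed

Derivation:
Applying each edit step by step:
Start: "jhi"
Op 1 (delete idx 2 = 'i'): "jhi" -> "jh"
Op 2 (insert 'h' at idx 1): "jh" -> "jhh"
Op 3 (insert 'i' at idx 1): "jhh" -> "jihh"
Op 4 (append 'a'): "jihh" -> "jihha"
Op 5 (delete idx 2 = 'h'): "jihha" -> "jiha"
Op 6 (append 'e'): "jiha" -> "jihae"
Op 7 (append 'd'): "jihae" -> "jihaed"
Op 8 (replace idx 2: 'h' -> 'c'): "jihaed" -> "jicaed"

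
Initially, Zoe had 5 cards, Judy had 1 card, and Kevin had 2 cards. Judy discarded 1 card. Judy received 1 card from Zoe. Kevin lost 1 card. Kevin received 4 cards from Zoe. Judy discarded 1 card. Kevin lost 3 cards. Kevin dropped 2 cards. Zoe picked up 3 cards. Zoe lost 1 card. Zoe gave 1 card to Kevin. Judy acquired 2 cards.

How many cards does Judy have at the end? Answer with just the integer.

Answer: 2

Derivation:
Tracking counts step by step:
Start: Zoe=5, Judy=1, Kevin=2
Event 1 (Judy -1): Judy: 1 -> 0. State: Zoe=5, Judy=0, Kevin=2
Event 2 (Zoe -> Judy, 1): Zoe: 5 -> 4, Judy: 0 -> 1. State: Zoe=4, Judy=1, Kevin=2
Event 3 (Kevin -1): Kevin: 2 -> 1. State: Zoe=4, Judy=1, Kevin=1
Event 4 (Zoe -> Kevin, 4): Zoe: 4 -> 0, Kevin: 1 -> 5. State: Zoe=0, Judy=1, Kevin=5
Event 5 (Judy -1): Judy: 1 -> 0. State: Zoe=0, Judy=0, Kevin=5
Event 6 (Kevin -3): Kevin: 5 -> 2. State: Zoe=0, Judy=0, Kevin=2
Event 7 (Kevin -2): Kevin: 2 -> 0. State: Zoe=0, Judy=0, Kevin=0
Event 8 (Zoe +3): Zoe: 0 -> 3. State: Zoe=3, Judy=0, Kevin=0
Event 9 (Zoe -1): Zoe: 3 -> 2. State: Zoe=2, Judy=0, Kevin=0
Event 10 (Zoe -> Kevin, 1): Zoe: 2 -> 1, Kevin: 0 -> 1. State: Zoe=1, Judy=0, Kevin=1
Event 11 (Judy +2): Judy: 0 -> 2. State: Zoe=1, Judy=2, Kevin=1

Judy's final count: 2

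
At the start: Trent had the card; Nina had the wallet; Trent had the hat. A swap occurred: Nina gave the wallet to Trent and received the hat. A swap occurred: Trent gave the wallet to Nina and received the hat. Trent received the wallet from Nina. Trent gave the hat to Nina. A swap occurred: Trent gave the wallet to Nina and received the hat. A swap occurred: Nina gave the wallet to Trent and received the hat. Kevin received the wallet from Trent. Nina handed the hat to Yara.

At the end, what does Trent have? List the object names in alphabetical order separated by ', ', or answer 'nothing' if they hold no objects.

Tracking all object holders:
Start: card:Trent, wallet:Nina, hat:Trent
Event 1 (swap wallet<->hat: now wallet:Trent, hat:Nina). State: card:Trent, wallet:Trent, hat:Nina
Event 2 (swap wallet<->hat: now wallet:Nina, hat:Trent). State: card:Trent, wallet:Nina, hat:Trent
Event 3 (give wallet: Nina -> Trent). State: card:Trent, wallet:Trent, hat:Trent
Event 4 (give hat: Trent -> Nina). State: card:Trent, wallet:Trent, hat:Nina
Event 5 (swap wallet<->hat: now wallet:Nina, hat:Trent). State: card:Trent, wallet:Nina, hat:Trent
Event 6 (swap wallet<->hat: now wallet:Trent, hat:Nina). State: card:Trent, wallet:Trent, hat:Nina
Event 7 (give wallet: Trent -> Kevin). State: card:Trent, wallet:Kevin, hat:Nina
Event 8 (give hat: Nina -> Yara). State: card:Trent, wallet:Kevin, hat:Yara

Final state: card:Trent, wallet:Kevin, hat:Yara
Trent holds: card.

Answer: card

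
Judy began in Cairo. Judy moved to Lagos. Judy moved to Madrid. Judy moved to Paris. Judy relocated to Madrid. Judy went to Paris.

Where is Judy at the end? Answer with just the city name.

Answer: Paris

Derivation:
Tracking Judy's location:
Start: Judy is in Cairo.
After move 1: Cairo -> Lagos. Judy is in Lagos.
After move 2: Lagos -> Madrid. Judy is in Madrid.
After move 3: Madrid -> Paris. Judy is in Paris.
After move 4: Paris -> Madrid. Judy is in Madrid.
After move 5: Madrid -> Paris. Judy is in Paris.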